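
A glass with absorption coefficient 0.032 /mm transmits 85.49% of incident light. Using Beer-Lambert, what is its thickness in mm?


Rearrange T = exp(-alpha * thickness):
  thickness = -ln(T) / alpha
  T = 85.49/100 = 0.8549
  ln(T) = -0.15677
  -ln(T) = 0.15677
  thickness = 0.15677 / 0.032 = 4.9 mm

4.9 mm


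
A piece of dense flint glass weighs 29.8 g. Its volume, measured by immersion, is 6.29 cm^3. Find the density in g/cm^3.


Use the definition of density:
  rho = mass / volume
  rho = 29.8 / 6.29 = 4.738 g/cm^3

4.738 g/cm^3


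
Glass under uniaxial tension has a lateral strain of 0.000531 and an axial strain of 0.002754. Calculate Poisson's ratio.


Poisson's ratio: nu = lateral strain / axial strain
  nu = 0.000531 / 0.002754 = 0.1928

0.1928


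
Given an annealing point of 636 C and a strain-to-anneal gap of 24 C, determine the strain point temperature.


Strain point = annealing point - difference:
  T_strain = 636 - 24 = 612 C

612 C


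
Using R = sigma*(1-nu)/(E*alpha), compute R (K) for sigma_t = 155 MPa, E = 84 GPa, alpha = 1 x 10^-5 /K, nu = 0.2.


Thermal shock resistance: R = sigma * (1 - nu) / (E * alpha)
  Numerator = 155 * (1 - 0.2) = 124.0
  Denominator = 84 * 1000 * (1 x 10^-5) = 0.84
  R = 124.0 / 0.84 = 147.6 K

147.6 K


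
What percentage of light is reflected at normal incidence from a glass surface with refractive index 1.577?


Fresnel reflectance at normal incidence:
  R = ((n - 1)/(n + 1))^2
  (n - 1)/(n + 1) = (1.577 - 1)/(1.577 + 1) = 0.223904
  R = 0.223904^2 = 0.050133
  R(%) = 0.050133 * 100 = 5.013%

5.013%


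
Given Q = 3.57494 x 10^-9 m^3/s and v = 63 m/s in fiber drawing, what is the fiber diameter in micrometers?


Cross-sectional area from continuity:
  A = Q / v = 3.57494 x 10^-9 / 63 = 5.674508 x 10^-11 m^2
Diameter from circular cross-section:
  d = sqrt(4A / pi) * 10^6 (m -> um)
  d = sqrt(4 * 5.674508 x 10^-11 / pi) * 10^6 = 8.5 um

8.5 um


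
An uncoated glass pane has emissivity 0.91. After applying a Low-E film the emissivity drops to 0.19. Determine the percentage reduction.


Percentage reduction = (1 - coated/uncoated) * 100
  Ratio = 0.19 / 0.91 = 0.2088
  Reduction = (1 - 0.2088) * 100 = 79.1%

79.1%


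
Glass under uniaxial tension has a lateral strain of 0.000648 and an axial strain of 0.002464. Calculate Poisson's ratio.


Poisson's ratio: nu = lateral strain / axial strain
  nu = 0.000648 / 0.002464 = 0.263

0.263


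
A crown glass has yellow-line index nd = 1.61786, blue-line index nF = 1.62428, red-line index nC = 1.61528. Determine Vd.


Abbe number formula: Vd = (nd - 1) / (nF - nC)
  nd - 1 = 1.61786 - 1 = 0.61786
  nF - nC = 1.62428 - 1.61528 = 0.009
  Vd = 0.61786 / 0.009 = 68.65

68.65


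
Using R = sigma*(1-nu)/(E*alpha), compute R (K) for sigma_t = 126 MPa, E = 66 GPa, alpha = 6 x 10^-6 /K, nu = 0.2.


Thermal shock resistance: R = sigma * (1 - nu) / (E * alpha)
  Numerator = 126 * (1 - 0.2) = 100.8
  Denominator = 66 * 1000 * (6 x 10^-6) = 0.396
  R = 100.8 / 0.396 = 254.5 K

254.5 K


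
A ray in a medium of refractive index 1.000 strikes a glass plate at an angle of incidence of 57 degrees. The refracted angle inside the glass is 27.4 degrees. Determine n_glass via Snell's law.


Apply Snell's law: n1 * sin(theta1) = n2 * sin(theta2)
  n2 = n1 * sin(theta1) / sin(theta2)
  sin(57) = 0.838671
  sin(27.4) = 0.4602
  n2 = 1.000 * 0.838671 / 0.4602 = 1.8224

1.8224


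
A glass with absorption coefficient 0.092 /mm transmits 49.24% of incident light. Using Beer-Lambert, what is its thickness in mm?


Rearrange T = exp(-alpha * thickness):
  thickness = -ln(T) / alpha
  T = 49.24/100 = 0.4924
  ln(T) = -0.70846
  -ln(T) = 0.70846
  thickness = 0.70846 / 0.092 = 7.7 mm

7.7 mm


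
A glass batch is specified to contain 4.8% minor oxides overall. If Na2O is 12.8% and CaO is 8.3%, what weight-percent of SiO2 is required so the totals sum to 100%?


Known pieces sum to 100%:
  SiO2 = 100 - (others + Na2O + CaO)
  SiO2 = 100 - (4.8 + 12.8 + 8.3) = 74.1%

74.1%


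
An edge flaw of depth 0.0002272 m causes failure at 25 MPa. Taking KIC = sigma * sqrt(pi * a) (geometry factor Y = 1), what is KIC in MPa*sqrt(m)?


Fracture toughness: KIC = sigma * sqrt(pi * a)
  pi * a = pi * 0.0002272 = 0.00071377
  sqrt(pi * a) = 0.026716
  KIC = 25 * 0.026716 = 0.668 MPa*sqrt(m)

0.668 MPa*sqrt(m)


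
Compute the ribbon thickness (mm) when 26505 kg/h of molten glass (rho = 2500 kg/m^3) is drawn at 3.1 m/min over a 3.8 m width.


Ribbon cross-section from mass balance:
  Volume rate = throughput / density = 26505 / 2500 = 10.602 m^3/h
  thickness = volume rate / (speed * 60 * width), i.e.
  thickness = throughput / (60 * speed * width * density) * 1000
  thickness = 26505 / (60 * 3.1 * 3.8 * 2500) * 1000 = 15.0 mm

15.0 mm


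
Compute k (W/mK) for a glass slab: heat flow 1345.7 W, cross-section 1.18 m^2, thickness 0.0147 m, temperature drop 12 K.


Fourier's law rearranged: k = Q * t / (A * dT)
  Numerator = 1345.7 * 0.0147 = 19.78179
  Denominator = 1.18 * 12 = 14.16
  k = 19.78179 / 14.16 = 1.397 W/mK

1.397 W/mK


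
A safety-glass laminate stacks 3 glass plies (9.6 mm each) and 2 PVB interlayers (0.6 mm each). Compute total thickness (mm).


Total thickness = glass contribution + PVB contribution
  Glass: 3 * 9.6 = 28.8 mm
  PVB: 2 * 0.6 = 1.2 mm
  Total = 28.8 + 1.2 = 30.0 mm

30.0 mm


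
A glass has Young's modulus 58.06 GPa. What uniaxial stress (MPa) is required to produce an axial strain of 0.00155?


Rearrange E = sigma / epsilon:
  sigma = E * epsilon
  E (MPa) = 58.06 * 1000 = 58060
  sigma = 58060 * 0.00155 = 89.99 MPa

89.99 MPa


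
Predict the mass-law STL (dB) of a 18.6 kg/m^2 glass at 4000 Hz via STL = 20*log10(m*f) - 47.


Mass law: STL = 20 * log10(m * f) - 47
  m * f = 18.6 * 4000 = 74400
  log10(74400) = 4.87157
  STL = 20 * 4.87157 - 47 = 97.4314 - 47 = 50.4 dB

50.4 dB


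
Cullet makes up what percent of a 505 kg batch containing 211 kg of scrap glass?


Cullet ratio = (cullet mass / total batch mass) * 100
  Ratio = 211 / 505 * 100 = 41.78%

41.78%


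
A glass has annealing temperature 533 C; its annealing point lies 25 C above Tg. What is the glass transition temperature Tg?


Rearrange T_anneal = Tg + offset for Tg:
  Tg = T_anneal - offset = 533 - 25 = 508 C

508 C


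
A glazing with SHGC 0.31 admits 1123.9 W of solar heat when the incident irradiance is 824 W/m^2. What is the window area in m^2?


Rearrange Q = Area * SHGC * Irradiance:
  Area = Q / (SHGC * Irradiance)
  Area = 1123.9 / (0.31 * 824) = 4.4 m^2

4.4 m^2


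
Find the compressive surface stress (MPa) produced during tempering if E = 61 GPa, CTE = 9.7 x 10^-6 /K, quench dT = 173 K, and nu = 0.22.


Tempering stress: sigma = E * alpha * dT / (1 - nu)
  E (MPa) = 61 * 1000 = 61000
  Numerator = 61000 * (9.7 x 10^-6) * 173 = 102.3641
  Denominator = 1 - 0.22 = 0.78
  sigma = 102.3641 / 0.78 = 131.2 MPa

131.2 MPa


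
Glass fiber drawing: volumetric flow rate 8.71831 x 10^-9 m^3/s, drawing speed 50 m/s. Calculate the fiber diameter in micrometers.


Cross-sectional area from continuity:
  A = Q / v = 8.71831 x 10^-9 / 50 = 1.743662 x 10^-10 m^2
Diameter from circular cross-section:
  d = sqrt(4A / pi) * 10^6 (m -> um)
  d = sqrt(4 * 1.743662 x 10^-10 / pi) * 10^6 = 14.9 um

14.9 um


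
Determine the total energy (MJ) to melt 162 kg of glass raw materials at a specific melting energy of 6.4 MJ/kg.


Total energy = mass * specific energy
  E = 162 * 6.4 = 1036.8 MJ

1036.8 MJ


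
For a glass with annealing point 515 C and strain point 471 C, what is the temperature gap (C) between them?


Gap = T_anneal - T_strain:
  gap = 515 - 471 = 44 C

44 C


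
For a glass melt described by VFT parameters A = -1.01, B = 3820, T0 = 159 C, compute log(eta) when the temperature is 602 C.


VFT equation: log(eta) = A + B / (T - T0)
  T - T0 = 602 - 159 = 443
  B / (T - T0) = 3820 / 443 = 8.623
  log(eta) = -1.01 + 8.623 = 7.613

7.613


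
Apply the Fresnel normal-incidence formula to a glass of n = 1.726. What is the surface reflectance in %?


Fresnel reflectance at normal incidence:
  R = ((n - 1)/(n + 1))^2
  (n - 1)/(n + 1) = (1.726 - 1)/(1.726 + 1) = 0.266324
  R = 0.266324^2 = 0.0709285
  R(%) = 0.0709285 * 100 = 7.093%

7.093%


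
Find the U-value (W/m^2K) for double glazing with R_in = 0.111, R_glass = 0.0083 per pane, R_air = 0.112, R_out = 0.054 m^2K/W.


Total thermal resistance (series):
  R_total = R_in + R_glass + R_air + R_glass + R_out
  R_total = 0.111 + 0.0083 + 0.112 + 0.0083 + 0.054 = 0.2936 m^2K/W
U-value = 1 / R_total = 1 / 0.2936 = 3.406 W/m^2K

3.406 W/m^2K


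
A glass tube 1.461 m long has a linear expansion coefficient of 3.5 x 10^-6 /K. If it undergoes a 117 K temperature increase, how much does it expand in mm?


Thermal expansion formula: dL = alpha * L0 * dT
  dL = (3.5 x 10^-6) * 1.461 * 117 = 0.00059828 m
Convert to mm: 0.00059828 * 1000 = 0.5983 mm

0.5983 mm


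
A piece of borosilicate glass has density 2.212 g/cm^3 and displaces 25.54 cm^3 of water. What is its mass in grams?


Rearrange rho = m / V:
  m = rho * V
  m = 2.212 * 25.54 = 56.494 g

56.494 g


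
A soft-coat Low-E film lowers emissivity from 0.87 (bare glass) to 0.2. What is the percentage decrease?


Percentage reduction = (1 - coated/uncoated) * 100
  Ratio = 0.2 / 0.87 = 0.2299
  Reduction = (1 - 0.2299) * 100 = 77.0%

77.0%


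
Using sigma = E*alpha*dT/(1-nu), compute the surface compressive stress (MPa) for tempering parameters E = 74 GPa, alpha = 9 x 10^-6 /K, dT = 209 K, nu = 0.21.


Tempering stress: sigma = E * alpha * dT / (1 - nu)
  E (MPa) = 74 * 1000 = 74000
  Numerator = 74000 * (9 x 10^-6) * 209 = 139.194
  Denominator = 1 - 0.21 = 0.79
  sigma = 139.194 / 0.79 = 176.2 MPa

176.2 MPa


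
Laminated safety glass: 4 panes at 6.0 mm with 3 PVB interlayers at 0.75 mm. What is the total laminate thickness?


Total thickness = glass contribution + PVB contribution
  Glass: 4 * 6.0 = 24.0 mm
  PVB: 3 * 0.75 = 2.25 mm
  Total = 24.0 + 2.25 = 26.25 mm

26.25 mm


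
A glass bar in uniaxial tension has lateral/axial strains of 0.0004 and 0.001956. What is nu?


Poisson's ratio: nu = lateral strain / axial strain
  nu = 0.0004 / 0.001956 = 0.2045

0.2045


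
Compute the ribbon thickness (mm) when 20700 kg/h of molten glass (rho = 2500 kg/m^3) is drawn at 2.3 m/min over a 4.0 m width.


Ribbon cross-section from mass balance:
  Volume rate = throughput / density = 20700 / 2500 = 8.28 m^3/h
  thickness = volume rate / (speed * 60 * width), i.e.
  thickness = throughput / (60 * speed * width * density) * 1000
  thickness = 20700 / (60 * 2.3 * 4.0 * 2500) * 1000 = 15.0 mm

15.0 mm


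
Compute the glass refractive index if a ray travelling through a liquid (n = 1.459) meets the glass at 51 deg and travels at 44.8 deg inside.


Apply Snell's law: n1 * sin(theta1) = n2 * sin(theta2)
  n2 = n1 * sin(theta1) / sin(theta2)
  sin(51) = 0.777146
  sin(44.8) = 0.704634
  n2 = 1.459 * 0.777146 / 0.704634 = 1.6091

1.6091


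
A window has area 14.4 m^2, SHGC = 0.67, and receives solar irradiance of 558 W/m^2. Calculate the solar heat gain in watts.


Solar heat gain: Q = Area * SHGC * Irradiance
  Q = 14.4 * 0.67 * 558 = 5383.6 W

5383.6 W


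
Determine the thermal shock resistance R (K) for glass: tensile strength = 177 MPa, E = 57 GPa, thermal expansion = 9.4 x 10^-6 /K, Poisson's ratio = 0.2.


Thermal shock resistance: R = sigma * (1 - nu) / (E * alpha)
  Numerator = 177 * (1 - 0.2) = 141.6
  Denominator = 57 * 1000 * (9.4 x 10^-6) = 0.5358
  R = 141.6 / 0.5358 = 264.3 K

264.3 K


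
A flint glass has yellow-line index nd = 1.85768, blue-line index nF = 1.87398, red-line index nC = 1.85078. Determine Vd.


Abbe number formula: Vd = (nd - 1) / (nF - nC)
  nd - 1 = 1.85768 - 1 = 0.85768
  nF - nC = 1.87398 - 1.85078 = 0.0232
  Vd = 0.85768 / 0.0232 = 36.97

36.97


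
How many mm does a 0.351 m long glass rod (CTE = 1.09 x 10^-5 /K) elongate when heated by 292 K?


Thermal expansion formula: dL = alpha * L0 * dT
  dL = (1.09 x 10^-5) * 0.351 * 292 = 0.00111716 m
Convert to mm: 0.00111716 * 1000 = 1.1172 mm

1.1172 mm


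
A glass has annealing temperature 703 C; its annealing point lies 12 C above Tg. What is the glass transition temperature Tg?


Rearrange T_anneal = Tg + offset for Tg:
  Tg = T_anneal - offset = 703 - 12 = 691 C

691 C


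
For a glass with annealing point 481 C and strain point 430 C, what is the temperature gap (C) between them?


Gap = T_anneal - T_strain:
  gap = 481 - 430 = 51 C

51 C


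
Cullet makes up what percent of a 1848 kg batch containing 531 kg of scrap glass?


Cullet ratio = (cullet mass / total batch mass) * 100
  Ratio = 531 / 1848 * 100 = 28.73%

28.73%


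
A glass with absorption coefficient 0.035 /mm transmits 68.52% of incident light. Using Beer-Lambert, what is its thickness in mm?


Rearrange T = exp(-alpha * thickness):
  thickness = -ln(T) / alpha
  T = 68.52/100 = 0.6852
  ln(T) = -0.37804
  -ln(T) = 0.37804
  thickness = 0.37804 / 0.035 = 10.8 mm

10.8 mm


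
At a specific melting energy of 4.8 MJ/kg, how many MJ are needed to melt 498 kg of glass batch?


Total energy = mass * specific energy
  E = 498 * 4.8 = 2390.4 MJ

2390.4 MJ


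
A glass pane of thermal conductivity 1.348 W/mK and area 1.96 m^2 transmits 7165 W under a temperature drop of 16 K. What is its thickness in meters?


Fourier's law: t = k * A * dT / Q
  t = 1.348 * 1.96 * 16 / 7165
  t = 42.27328 / 7165 = 0.0059 m

0.0059 m


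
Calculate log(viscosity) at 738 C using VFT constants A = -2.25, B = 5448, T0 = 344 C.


VFT equation: log(eta) = A + B / (T - T0)
  T - T0 = 738 - 344 = 394
  B / (T - T0) = 5448 / 394 = 13.827
  log(eta) = -2.25 + 13.827 = 11.577

11.577


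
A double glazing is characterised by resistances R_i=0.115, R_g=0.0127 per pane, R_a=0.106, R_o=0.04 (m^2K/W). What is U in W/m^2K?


Total thermal resistance (series):
  R_total = R_in + R_glass + R_air + R_glass + R_out
  R_total = 0.115 + 0.0127 + 0.106 + 0.0127 + 0.04 = 0.2864 m^2K/W
U-value = 1 / R_total = 1 / 0.2864 = 3.492 W/m^2K

3.492 W/m^2K


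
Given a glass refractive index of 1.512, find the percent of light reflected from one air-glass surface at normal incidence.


Fresnel reflectance at normal incidence:
  R = ((n - 1)/(n + 1))^2
  (n - 1)/(n + 1) = (1.512 - 1)/(1.512 + 1) = 0.203822
  R = 0.203822^2 = 0.0415434
  R(%) = 0.0415434 * 100 = 4.154%

4.154%


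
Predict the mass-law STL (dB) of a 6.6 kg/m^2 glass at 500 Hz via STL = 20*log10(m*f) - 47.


Mass law: STL = 20 * log10(m * f) - 47
  m * f = 6.6 * 500 = 3300
  log10(3300) = 3.51851
  STL = 20 * 3.51851 - 47 = 70.3702 - 47 = 23.4 dB

23.4 dB


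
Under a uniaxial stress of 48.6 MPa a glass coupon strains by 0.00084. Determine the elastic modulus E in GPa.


Young's modulus: E = stress / strain
  E = 48.6 MPa / 0.00084 = 57857.14 MPa
Convert to GPa: 57857.14 / 1000 = 57.86 GPa

57.86 GPa


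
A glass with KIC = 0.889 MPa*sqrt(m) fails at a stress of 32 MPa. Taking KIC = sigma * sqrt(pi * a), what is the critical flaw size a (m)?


Rearrange KIC = sigma * sqrt(pi * a):
  sqrt(pi * a) = KIC / sigma
  sqrt(pi * a) = 0.889 / 32 = 0.027781
  a = (KIC / sigma)^2 / pi
  a = 0.027781^2 / pi = 0.0002457 m

0.0002457 m


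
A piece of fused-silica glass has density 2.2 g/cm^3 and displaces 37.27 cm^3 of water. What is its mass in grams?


Rearrange rho = m / V:
  m = rho * V
  m = 2.2 * 37.27 = 81.994 g

81.994 g


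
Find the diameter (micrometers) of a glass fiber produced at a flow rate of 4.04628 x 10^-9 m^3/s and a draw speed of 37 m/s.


Cross-sectional area from continuity:
  A = Q / v = 4.04628 x 10^-9 / 37 = 1.093589 x 10^-10 m^2
Diameter from circular cross-section:
  d = sqrt(4A / pi) * 10^6 (m -> um)
  d = sqrt(4 * 1.093589 x 10^-10 / pi) * 10^6 = 11.8 um

11.8 um


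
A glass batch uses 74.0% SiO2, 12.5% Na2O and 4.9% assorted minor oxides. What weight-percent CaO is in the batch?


Pieces sum to 100%:
  CaO = 100 - (SiO2 + Na2O + others)
  CaO = 100 - (74.0 + 12.5 + 4.9) = 8.6%

8.6%


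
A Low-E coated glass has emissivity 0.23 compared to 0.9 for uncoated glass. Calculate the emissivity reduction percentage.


Percentage reduction = (1 - coated/uncoated) * 100
  Ratio = 0.23 / 0.9 = 0.2556
  Reduction = (1 - 0.2556) * 100 = 74.4%

74.4%


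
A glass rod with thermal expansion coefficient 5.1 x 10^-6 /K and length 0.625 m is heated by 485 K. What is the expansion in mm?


Thermal expansion formula: dL = alpha * L0 * dT
  dL = (5.1 x 10^-6) * 0.625 * 485 = 0.00154594 m
Convert to mm: 0.00154594 * 1000 = 1.5459 mm

1.5459 mm


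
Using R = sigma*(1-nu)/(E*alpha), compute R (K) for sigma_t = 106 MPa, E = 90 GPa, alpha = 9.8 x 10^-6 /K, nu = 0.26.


Thermal shock resistance: R = sigma * (1 - nu) / (E * alpha)
  Numerator = 106 * (1 - 0.26) = 78.44
  Denominator = 90 * 1000 * (9.8 x 10^-6) = 0.882
  R = 78.44 / 0.882 = 88.9 K

88.9 K


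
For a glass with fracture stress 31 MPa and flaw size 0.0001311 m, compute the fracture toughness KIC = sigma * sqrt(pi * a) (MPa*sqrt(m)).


Fracture toughness: KIC = sigma * sqrt(pi * a)
  pi * a = pi * 0.0001311 = 0.000411863
  sqrt(pi * a) = 0.020294
  KIC = 31 * 0.020294 = 0.629 MPa*sqrt(m)

0.629 MPa*sqrt(m)


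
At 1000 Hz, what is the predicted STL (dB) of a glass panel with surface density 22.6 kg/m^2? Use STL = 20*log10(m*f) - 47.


Mass law: STL = 20 * log10(m * f) - 47
  m * f = 22.6 * 1000 = 22600
  log10(22600) = 4.35411
  STL = 20 * 4.35411 - 47 = 87.0822 - 47 = 40.1 dB

40.1 dB


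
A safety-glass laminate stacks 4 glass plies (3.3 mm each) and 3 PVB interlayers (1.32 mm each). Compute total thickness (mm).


Total thickness = glass contribution + PVB contribution
  Glass: 4 * 3.3 = 13.2 mm
  PVB: 3 * 1.32 = 3.96 mm
  Total = 13.2 + 3.96 = 17.16 mm

17.16 mm


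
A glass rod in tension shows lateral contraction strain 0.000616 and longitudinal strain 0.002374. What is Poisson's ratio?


Poisson's ratio: nu = lateral strain / axial strain
  nu = 0.000616 / 0.002374 = 0.2595

0.2595


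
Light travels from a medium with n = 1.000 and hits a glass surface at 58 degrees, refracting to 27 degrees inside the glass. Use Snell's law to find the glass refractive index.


Apply Snell's law: n1 * sin(theta1) = n2 * sin(theta2)
  n2 = n1 * sin(theta1) / sin(theta2)
  sin(58) = 0.848048
  sin(27) = 0.45399
  n2 = 1.000 * 0.848048 / 0.45399 = 1.868

1.868


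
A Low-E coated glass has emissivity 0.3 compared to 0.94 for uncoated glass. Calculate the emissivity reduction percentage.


Percentage reduction = (1 - coated/uncoated) * 100
  Ratio = 0.3 / 0.94 = 0.3191
  Reduction = (1 - 0.3191) * 100 = 68.1%

68.1%


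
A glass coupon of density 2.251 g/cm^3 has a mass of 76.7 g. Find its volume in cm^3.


Rearrange rho = m / V:
  V = m / rho
  V = 76.7 / 2.251 = 34.074 cm^3

34.074 cm^3


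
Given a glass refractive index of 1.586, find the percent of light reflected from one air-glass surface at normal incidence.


Fresnel reflectance at normal incidence:
  R = ((n - 1)/(n + 1))^2
  (n - 1)/(n + 1) = (1.586 - 1)/(1.586 + 1) = 0.226605
  R = 0.226605^2 = 0.0513498
  R(%) = 0.0513498 * 100 = 5.135%

5.135%


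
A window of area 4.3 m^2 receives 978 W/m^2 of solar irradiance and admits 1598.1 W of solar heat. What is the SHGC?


Rearrange Q = Area * SHGC * Irradiance:
  SHGC = Q / (Area * Irradiance)
  SHGC = 1598.1 / (4.3 * 978) = 0.38

0.38


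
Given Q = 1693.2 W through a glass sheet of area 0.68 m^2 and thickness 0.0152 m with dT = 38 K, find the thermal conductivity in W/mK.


Fourier's law rearranged: k = Q * t / (A * dT)
  Numerator = 1693.2 * 0.0152 = 25.73664
  Denominator = 0.68 * 38 = 25.84
  k = 25.73664 / 25.84 = 0.996 W/mK

0.996 W/mK


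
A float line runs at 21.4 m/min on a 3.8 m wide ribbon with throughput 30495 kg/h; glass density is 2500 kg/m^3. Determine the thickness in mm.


Ribbon cross-section from mass balance:
  Volume rate = throughput / density = 30495 / 2500 = 12.198 m^3/h
  thickness = volume rate / (speed * 60 * width), i.e.
  thickness = throughput / (60 * speed * width * density) * 1000
  thickness = 30495 / (60 * 21.4 * 3.8 * 2500) * 1000 = 2.5 mm

2.5 mm


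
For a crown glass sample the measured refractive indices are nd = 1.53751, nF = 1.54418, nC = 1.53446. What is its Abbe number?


Abbe number formula: Vd = (nd - 1) / (nF - nC)
  nd - 1 = 1.53751 - 1 = 0.53751
  nF - nC = 1.54418 - 1.53446 = 0.00972
  Vd = 0.53751 / 0.00972 = 55.3

55.3


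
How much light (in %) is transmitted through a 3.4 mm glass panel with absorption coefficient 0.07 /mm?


Beer-Lambert law: T = exp(-alpha * thickness)
  exponent = -0.07 * 3.4 = -0.238
  T = exp(-0.238) = 0.7882
  Percentage = 0.7882 * 100 = 78.82%

78.82%


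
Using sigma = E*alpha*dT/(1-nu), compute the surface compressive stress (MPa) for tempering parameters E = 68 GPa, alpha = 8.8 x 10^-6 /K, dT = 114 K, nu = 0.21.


Tempering stress: sigma = E * alpha * dT / (1 - nu)
  E (MPa) = 68 * 1000 = 68000
  Numerator = 68000 * (8.8 x 10^-6) * 114 = 68.2176
  Denominator = 1 - 0.21 = 0.79
  sigma = 68.2176 / 0.79 = 86.4 MPa

86.4 MPa


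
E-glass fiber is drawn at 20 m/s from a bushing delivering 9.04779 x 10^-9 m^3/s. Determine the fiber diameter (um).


Cross-sectional area from continuity:
  A = Q / v = 9.04779 x 10^-9 / 20 = 4.523895 x 10^-10 m^2
Diameter from circular cross-section:
  d = sqrt(4A / pi) * 10^6 (m -> um)
  d = sqrt(4 * 4.523895 x 10^-10 / pi) * 10^6 = 24.0 um

24.0 um


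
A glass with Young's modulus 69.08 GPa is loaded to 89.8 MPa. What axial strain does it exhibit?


Rearrange E = sigma / epsilon:
  epsilon = sigma / E
  E (MPa) = 69.08 * 1000 = 69080
  epsilon = 89.8 / 69080 = 0.0013

0.0013


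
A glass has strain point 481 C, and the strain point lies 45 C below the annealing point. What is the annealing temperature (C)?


T_anneal = T_strain + gap:
  T_anneal = 481 + 45 = 526 C

526 C


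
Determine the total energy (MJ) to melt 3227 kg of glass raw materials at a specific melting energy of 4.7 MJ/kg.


Total energy = mass * specific energy
  E = 3227 * 4.7 = 15166.9 MJ

15166.9 MJ


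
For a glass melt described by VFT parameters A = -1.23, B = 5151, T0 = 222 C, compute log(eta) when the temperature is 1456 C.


VFT equation: log(eta) = A + B / (T - T0)
  T - T0 = 1456 - 222 = 1234
  B / (T - T0) = 5151 / 1234 = 4.174
  log(eta) = -1.23 + 4.174 = 2.944

2.944


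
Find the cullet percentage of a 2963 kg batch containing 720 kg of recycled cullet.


Cullet ratio = (cullet mass / total batch mass) * 100
  Ratio = 720 / 2963 * 100 = 24.3%

24.3%


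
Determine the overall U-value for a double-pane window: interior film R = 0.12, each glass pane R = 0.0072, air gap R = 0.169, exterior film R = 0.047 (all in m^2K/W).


Total thermal resistance (series):
  R_total = R_in + R_glass + R_air + R_glass + R_out
  R_total = 0.12 + 0.0072 + 0.169 + 0.0072 + 0.047 = 0.3504 m^2K/W
U-value = 1 / R_total = 1 / 0.3504 = 2.854 W/m^2K

2.854 W/m^2K


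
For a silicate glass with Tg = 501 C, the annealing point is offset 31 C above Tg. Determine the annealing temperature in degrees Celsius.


The annealing temperature is Tg plus the offset:
  T_anneal = 501 + 31 = 532 C

532 C


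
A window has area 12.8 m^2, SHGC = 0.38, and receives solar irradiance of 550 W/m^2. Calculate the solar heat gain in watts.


Solar heat gain: Q = Area * SHGC * Irradiance
  Q = 12.8 * 0.38 * 550 = 2675.2 W

2675.2 W


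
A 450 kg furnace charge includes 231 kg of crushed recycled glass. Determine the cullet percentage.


Cullet ratio = (cullet mass / total batch mass) * 100
  Ratio = 231 / 450 * 100 = 51.33%

51.33%


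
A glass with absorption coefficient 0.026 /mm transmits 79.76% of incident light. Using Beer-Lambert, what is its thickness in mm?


Rearrange T = exp(-alpha * thickness):
  thickness = -ln(T) / alpha
  T = 79.76/100 = 0.7976
  ln(T) = -0.22615
  -ln(T) = 0.22615
  thickness = 0.22615 / 0.026 = 8.7 mm

8.7 mm


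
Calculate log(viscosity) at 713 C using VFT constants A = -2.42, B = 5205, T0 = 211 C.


VFT equation: log(eta) = A + B / (T - T0)
  T - T0 = 713 - 211 = 502
  B / (T - T0) = 5205 / 502 = 10.369
  log(eta) = -2.42 + 10.369 = 7.949

7.949


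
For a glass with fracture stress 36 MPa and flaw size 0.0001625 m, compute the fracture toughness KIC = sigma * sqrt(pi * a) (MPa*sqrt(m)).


Fracture toughness: KIC = sigma * sqrt(pi * a)
  pi * a = pi * 0.0001625 = 0.000510509
  sqrt(pi * a) = 0.022594
  KIC = 36 * 0.022594 = 0.813 MPa*sqrt(m)

0.813 MPa*sqrt(m)


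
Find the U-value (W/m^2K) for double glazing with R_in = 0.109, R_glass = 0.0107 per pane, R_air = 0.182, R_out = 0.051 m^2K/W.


Total thermal resistance (series):
  R_total = R_in + R_glass + R_air + R_glass + R_out
  R_total = 0.109 + 0.0107 + 0.182 + 0.0107 + 0.051 = 0.3634 m^2K/W
U-value = 1 / R_total = 1 / 0.3634 = 2.752 W/m^2K

2.752 W/m^2K


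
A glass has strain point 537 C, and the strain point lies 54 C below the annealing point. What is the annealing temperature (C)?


T_anneal = T_strain + gap:
  T_anneal = 537 + 54 = 591 C

591 C


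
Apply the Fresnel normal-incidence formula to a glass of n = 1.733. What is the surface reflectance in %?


Fresnel reflectance at normal incidence:
  R = ((n - 1)/(n + 1))^2
  (n - 1)/(n + 1) = (1.733 - 1)/(1.733 + 1) = 0.268203
  R = 0.268203^2 = 0.0719328
  R(%) = 0.0719328 * 100 = 7.193%

7.193%


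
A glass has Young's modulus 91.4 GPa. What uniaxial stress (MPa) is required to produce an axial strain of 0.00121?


Rearrange E = sigma / epsilon:
  sigma = E * epsilon
  E (MPa) = 91.4 * 1000 = 91400
  sigma = 91400 * 0.00121 = 110.59 MPa

110.59 MPa


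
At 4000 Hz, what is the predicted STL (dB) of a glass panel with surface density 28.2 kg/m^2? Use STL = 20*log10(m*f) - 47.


Mass law: STL = 20 * log10(m * f) - 47
  m * f = 28.2 * 4000 = 112800
  log10(112800) = 5.05231
  STL = 20 * 5.05231 - 47 = 101.0462 - 47 = 54.0 dB

54.0 dB


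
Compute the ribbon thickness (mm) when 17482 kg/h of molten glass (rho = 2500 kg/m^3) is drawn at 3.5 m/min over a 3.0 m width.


Ribbon cross-section from mass balance:
  Volume rate = throughput / density = 17482 / 2500 = 6.9928 m^3/h
  thickness = volume rate / (speed * 60 * width), i.e.
  thickness = throughput / (60 * speed * width * density) * 1000
  thickness = 17482 / (60 * 3.5 * 3.0 * 2500) * 1000 = 11.1 mm

11.1 mm


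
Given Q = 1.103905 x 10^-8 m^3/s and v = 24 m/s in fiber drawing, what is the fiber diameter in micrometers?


Cross-sectional area from continuity:
  A = Q / v = 1.103905 x 10^-8 / 24 = 4.599604 x 10^-10 m^2
Diameter from circular cross-section:
  d = sqrt(4A / pi) * 10^6 (m -> um)
  d = sqrt(4 * 4.599604 x 10^-10 / pi) * 10^6 = 24.2 um

24.2 um


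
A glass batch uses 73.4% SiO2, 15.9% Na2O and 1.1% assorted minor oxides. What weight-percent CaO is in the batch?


Pieces sum to 100%:
  CaO = 100 - (SiO2 + Na2O + others)
  CaO = 100 - (73.4 + 15.9 + 1.1) = 9.6%

9.6%


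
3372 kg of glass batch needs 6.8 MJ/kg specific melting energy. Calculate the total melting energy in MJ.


Total energy = mass * specific energy
  E = 3372 * 6.8 = 22929.6 MJ

22929.6 MJ


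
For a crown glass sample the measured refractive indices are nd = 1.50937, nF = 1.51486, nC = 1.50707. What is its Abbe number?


Abbe number formula: Vd = (nd - 1) / (nF - nC)
  nd - 1 = 1.50937 - 1 = 0.50937
  nF - nC = 1.51486 - 1.50707 = 0.00779
  Vd = 0.50937 / 0.00779 = 65.39

65.39


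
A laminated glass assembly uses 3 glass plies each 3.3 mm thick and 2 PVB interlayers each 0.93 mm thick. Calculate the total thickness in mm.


Total thickness = glass contribution + PVB contribution
  Glass: 3 * 3.3 = 9.9 mm
  PVB: 2 * 0.93 = 1.86 mm
  Total = 9.9 + 1.86 = 11.76 mm

11.76 mm


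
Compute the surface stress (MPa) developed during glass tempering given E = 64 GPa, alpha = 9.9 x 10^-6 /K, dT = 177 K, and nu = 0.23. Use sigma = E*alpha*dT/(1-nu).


Tempering stress: sigma = E * alpha * dT / (1 - nu)
  E (MPa) = 64 * 1000 = 64000
  Numerator = 64000 * (9.9 x 10^-6) * 177 = 112.1472
  Denominator = 1 - 0.23 = 0.77
  sigma = 112.1472 / 0.77 = 145.6 MPa

145.6 MPa


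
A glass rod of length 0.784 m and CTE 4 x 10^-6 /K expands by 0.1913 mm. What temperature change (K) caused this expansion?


Rearrange dL = alpha * L0 * dT for dT:
  dT = dL / (alpha * L0)
  dL (m) = 0.1913 / 1000 = 0.0001913
  dT = 0.0001913 / ((4 x 10^-6) * 0.784) = 61.0 K

61.0 K


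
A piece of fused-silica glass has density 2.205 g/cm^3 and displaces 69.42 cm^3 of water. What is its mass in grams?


Rearrange rho = m / V:
  m = rho * V
  m = 2.205 * 69.42 = 153.071 g

153.071 g


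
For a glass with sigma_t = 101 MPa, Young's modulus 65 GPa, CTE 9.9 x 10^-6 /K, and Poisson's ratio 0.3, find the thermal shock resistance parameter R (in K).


Thermal shock resistance: R = sigma * (1 - nu) / (E * alpha)
  Numerator = 101 * (1 - 0.3) = 70.7
  Denominator = 65 * 1000 * (9.9 x 10^-6) = 0.6435
  R = 70.7 / 0.6435 = 109.9 K

109.9 K


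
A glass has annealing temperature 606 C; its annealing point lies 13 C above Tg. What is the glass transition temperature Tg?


Rearrange T_anneal = Tg + offset for Tg:
  Tg = T_anneal - offset = 606 - 13 = 593 C

593 C


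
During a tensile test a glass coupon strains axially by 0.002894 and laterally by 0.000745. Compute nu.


Poisson's ratio: nu = lateral strain / axial strain
  nu = 0.000745 / 0.002894 = 0.2574

0.2574


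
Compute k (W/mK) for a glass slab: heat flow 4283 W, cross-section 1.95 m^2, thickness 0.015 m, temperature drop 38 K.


Fourier's law rearranged: k = Q * t / (A * dT)
  Numerator = 4283 * 0.015 = 64.245
  Denominator = 1.95 * 38 = 74.1
  k = 64.245 / 74.1 = 0.867 W/mK

0.867 W/mK


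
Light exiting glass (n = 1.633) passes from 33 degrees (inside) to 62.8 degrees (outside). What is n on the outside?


Apply Snell's law: n1 * sin(theta1) = n2 * sin(theta2)
  n2 = n1 * sin(theta1) / sin(theta2)
  sin(33) = 0.544639
  sin(62.8) = 0.889416
  n2 = 1.633 * 0.544639 / 0.889416 = 1.0

1.0


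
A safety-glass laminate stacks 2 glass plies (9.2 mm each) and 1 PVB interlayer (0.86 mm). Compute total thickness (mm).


Total thickness = glass contribution + PVB contribution
  Glass: 2 * 9.2 = 18.4 mm
  PVB: 1 * 0.86 = 0.86 mm
  Total = 18.4 + 0.86 = 19.26 mm

19.26 mm


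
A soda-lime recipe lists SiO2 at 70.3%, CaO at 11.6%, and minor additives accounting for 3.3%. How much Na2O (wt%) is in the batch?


Pieces sum to 100%:
  Na2O = 100 - (SiO2 + CaO + others)
  Na2O = 100 - (70.3 + 11.6 + 3.3) = 14.8%

14.8%


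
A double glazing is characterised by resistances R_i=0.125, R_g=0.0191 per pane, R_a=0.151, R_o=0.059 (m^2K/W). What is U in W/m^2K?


Total thermal resistance (series):
  R_total = R_in + R_glass + R_air + R_glass + R_out
  R_total = 0.125 + 0.0191 + 0.151 + 0.0191 + 0.059 = 0.3732 m^2K/W
U-value = 1 / R_total = 1 / 0.3732 = 2.68 W/m^2K

2.68 W/m^2K


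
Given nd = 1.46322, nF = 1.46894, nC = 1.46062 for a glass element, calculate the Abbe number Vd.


Abbe number formula: Vd = (nd - 1) / (nF - nC)
  nd - 1 = 1.46322 - 1 = 0.46322
  nF - nC = 1.46894 - 1.46062 = 0.00832
  Vd = 0.46322 / 0.00832 = 55.68

55.68


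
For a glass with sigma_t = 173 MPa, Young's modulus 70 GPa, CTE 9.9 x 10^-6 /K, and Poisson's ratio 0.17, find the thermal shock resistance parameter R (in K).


Thermal shock resistance: R = sigma * (1 - nu) / (E * alpha)
  Numerator = 173 * (1 - 0.17) = 143.59
  Denominator = 70 * 1000 * (9.9 x 10^-6) = 0.693
  R = 143.59 / 0.693 = 207.2 K

207.2 K


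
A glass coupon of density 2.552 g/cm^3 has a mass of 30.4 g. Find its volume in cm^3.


Rearrange rho = m / V:
  V = m / rho
  V = 30.4 / 2.552 = 11.912 cm^3

11.912 cm^3


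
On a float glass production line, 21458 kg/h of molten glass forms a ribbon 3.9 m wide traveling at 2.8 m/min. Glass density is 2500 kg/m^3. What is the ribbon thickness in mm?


Ribbon cross-section from mass balance:
  Volume rate = throughput / density = 21458 / 2500 = 8.5832 m^3/h
  thickness = volume rate / (speed * 60 * width), i.e.
  thickness = throughput / (60 * speed * width * density) * 1000
  thickness = 21458 / (60 * 2.8 * 3.9 * 2500) * 1000 = 13.1 mm

13.1 mm


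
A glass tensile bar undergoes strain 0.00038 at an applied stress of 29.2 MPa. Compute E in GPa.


Young's modulus: E = stress / strain
  E = 29.2 MPa / 0.00038 = 76842.11 MPa
Convert to GPa: 76842.11 / 1000 = 76.84 GPa

76.84 GPa


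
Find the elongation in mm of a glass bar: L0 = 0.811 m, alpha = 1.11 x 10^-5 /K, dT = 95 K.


Thermal expansion formula: dL = alpha * L0 * dT
  dL = (1.11 x 10^-5) * 0.811 * 95 = 0.0008552 m
Convert to mm: 0.0008552 * 1000 = 0.8552 mm

0.8552 mm


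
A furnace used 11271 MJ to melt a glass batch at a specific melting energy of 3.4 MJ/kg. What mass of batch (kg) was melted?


Rearrange E = m * s for m:
  m = E / s
  m = 11271 / 3.4 = 3315.0 kg

3315.0 kg


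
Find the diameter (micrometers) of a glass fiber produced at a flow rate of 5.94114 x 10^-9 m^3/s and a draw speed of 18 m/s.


Cross-sectional area from continuity:
  A = Q / v = 5.94114 x 10^-9 / 18 = 3.300633 x 10^-10 m^2
Diameter from circular cross-section:
  d = sqrt(4A / pi) * 10^6 (m -> um)
  d = sqrt(4 * 3.300633 x 10^-10 / pi) * 10^6 = 20.5 um

20.5 um


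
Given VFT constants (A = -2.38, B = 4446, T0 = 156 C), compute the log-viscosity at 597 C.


VFT equation: log(eta) = A + B / (T - T0)
  T - T0 = 597 - 156 = 441
  B / (T - T0) = 4446 / 441 = 10.082
  log(eta) = -2.38 + 10.082 = 7.702

7.702


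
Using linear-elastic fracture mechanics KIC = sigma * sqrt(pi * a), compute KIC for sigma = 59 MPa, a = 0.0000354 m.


Fracture toughness: KIC = sigma * sqrt(pi * a)
  pi * a = pi * 0.0000354 = 0.000111212
  sqrt(pi * a) = 0.010546
  KIC = 59 * 0.010546 = 0.622 MPa*sqrt(m)

0.622 MPa*sqrt(m)


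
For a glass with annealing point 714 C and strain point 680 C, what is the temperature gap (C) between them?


Gap = T_anneal - T_strain:
  gap = 714 - 680 = 34 C

34 C


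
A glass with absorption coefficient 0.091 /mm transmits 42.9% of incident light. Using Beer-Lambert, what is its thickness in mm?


Rearrange T = exp(-alpha * thickness):
  thickness = -ln(T) / alpha
  T = 42.9/100 = 0.429
  ln(T) = -0.8463
  -ln(T) = 0.8463
  thickness = 0.8463 / 0.091 = 9.3 mm

9.3 mm


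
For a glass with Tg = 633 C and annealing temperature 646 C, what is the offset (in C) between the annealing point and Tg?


Offset = T_anneal - Tg:
  offset = 646 - 633 = 13 C

13 C


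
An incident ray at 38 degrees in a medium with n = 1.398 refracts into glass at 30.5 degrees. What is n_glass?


Apply Snell's law: n1 * sin(theta1) = n2 * sin(theta2)
  n2 = n1 * sin(theta1) / sin(theta2)
  sin(38) = 0.615661
  sin(30.5) = 0.507538
  n2 = 1.398 * 0.615661 / 0.507538 = 1.6958

1.6958


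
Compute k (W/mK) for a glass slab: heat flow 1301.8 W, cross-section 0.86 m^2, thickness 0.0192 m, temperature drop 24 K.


Fourier's law rearranged: k = Q * t / (A * dT)
  Numerator = 1301.8 * 0.0192 = 24.99456
  Denominator = 0.86 * 24 = 20.64
  k = 24.99456 / 20.64 = 1.211 W/mK

1.211 W/mK


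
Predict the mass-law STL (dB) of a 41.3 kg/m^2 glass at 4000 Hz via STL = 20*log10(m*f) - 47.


Mass law: STL = 20 * log10(m * f) - 47
  m * f = 41.3 * 4000 = 165200
  log10(165200) = 5.21801
  STL = 20 * 5.21801 - 47 = 104.3602 - 47 = 57.4 dB

57.4 dB


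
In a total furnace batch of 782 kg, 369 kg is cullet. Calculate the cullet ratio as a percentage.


Cullet ratio = (cullet mass / total batch mass) * 100
  Ratio = 369 / 782 * 100 = 47.19%

47.19%


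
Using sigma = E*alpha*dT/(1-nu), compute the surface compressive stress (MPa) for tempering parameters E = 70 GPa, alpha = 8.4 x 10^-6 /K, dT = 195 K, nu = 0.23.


Tempering stress: sigma = E * alpha * dT / (1 - nu)
  E (MPa) = 70 * 1000 = 70000
  Numerator = 70000 * (8.4 x 10^-6) * 195 = 114.66
  Denominator = 1 - 0.23 = 0.77
  sigma = 114.66 / 0.77 = 148.9 MPa

148.9 MPa


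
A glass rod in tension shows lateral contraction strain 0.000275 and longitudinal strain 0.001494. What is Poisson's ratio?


Poisson's ratio: nu = lateral strain / axial strain
  nu = 0.000275 / 0.001494 = 0.1841

0.1841


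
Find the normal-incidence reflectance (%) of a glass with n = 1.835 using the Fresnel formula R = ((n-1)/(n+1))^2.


Fresnel reflectance at normal incidence:
  R = ((n - 1)/(n + 1))^2
  (n - 1)/(n + 1) = (1.835 - 1)/(1.835 + 1) = 0.294533
  R = 0.294533^2 = 0.0867497
  R(%) = 0.0867497 * 100 = 8.675%

8.675%


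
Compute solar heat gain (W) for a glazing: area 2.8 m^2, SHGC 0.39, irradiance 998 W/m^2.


Solar heat gain: Q = Area * SHGC * Irradiance
  Q = 2.8 * 0.39 * 998 = 1089.8 W

1089.8 W


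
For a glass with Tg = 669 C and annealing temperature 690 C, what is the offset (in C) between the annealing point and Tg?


Offset = T_anneal - Tg:
  offset = 690 - 669 = 21 C

21 C


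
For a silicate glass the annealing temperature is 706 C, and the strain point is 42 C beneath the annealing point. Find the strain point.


Strain point = annealing point - difference:
  T_strain = 706 - 42 = 664 C

664 C


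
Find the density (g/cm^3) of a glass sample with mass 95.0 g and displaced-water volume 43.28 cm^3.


Use the definition of density:
  rho = mass / volume
  rho = 95.0 / 43.28 = 2.195 g/cm^3

2.195 g/cm^3


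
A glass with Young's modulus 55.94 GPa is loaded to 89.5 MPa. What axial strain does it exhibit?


Rearrange E = sigma / epsilon:
  epsilon = sigma / E
  E (MPa) = 55.94 * 1000 = 55940
  epsilon = 89.5 / 55940 = 0.0016

0.0016


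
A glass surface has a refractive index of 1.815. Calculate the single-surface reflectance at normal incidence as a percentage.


Fresnel reflectance at normal incidence:
  R = ((n - 1)/(n + 1))^2
  (n - 1)/(n + 1) = (1.815 - 1)/(1.815 + 1) = 0.28952
  R = 0.28952^2 = 0.0838218
  R(%) = 0.0838218 * 100 = 8.382%

8.382%


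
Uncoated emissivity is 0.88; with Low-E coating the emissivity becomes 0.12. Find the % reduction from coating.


Percentage reduction = (1 - coated/uncoated) * 100
  Ratio = 0.12 / 0.88 = 0.1364
  Reduction = (1 - 0.1364) * 100 = 86.4%

86.4%


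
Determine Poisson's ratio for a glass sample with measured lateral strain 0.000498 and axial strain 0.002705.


Poisson's ratio: nu = lateral strain / axial strain
  nu = 0.000498 / 0.002705 = 0.1841

0.1841


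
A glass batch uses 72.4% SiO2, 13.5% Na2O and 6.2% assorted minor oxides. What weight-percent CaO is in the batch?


Pieces sum to 100%:
  CaO = 100 - (SiO2 + Na2O + others)
  CaO = 100 - (72.4 + 13.5 + 6.2) = 7.9%

7.9%


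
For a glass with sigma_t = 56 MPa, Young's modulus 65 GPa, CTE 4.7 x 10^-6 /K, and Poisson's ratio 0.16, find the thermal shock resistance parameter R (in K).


Thermal shock resistance: R = sigma * (1 - nu) / (E * alpha)
  Numerator = 56 * (1 - 0.16) = 47.04
  Denominator = 65 * 1000 * (4.7 x 10^-6) = 0.3055
  R = 47.04 / 0.3055 = 154.0 K

154.0 K


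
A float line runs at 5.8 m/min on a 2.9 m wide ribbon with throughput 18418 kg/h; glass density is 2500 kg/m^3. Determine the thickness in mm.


Ribbon cross-section from mass balance:
  Volume rate = throughput / density = 18418 / 2500 = 7.3672 m^3/h
  thickness = volume rate / (speed * 60 * width), i.e.
  thickness = throughput / (60 * speed * width * density) * 1000
  thickness = 18418 / (60 * 5.8 * 2.9 * 2500) * 1000 = 7.3 mm

7.3 mm
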